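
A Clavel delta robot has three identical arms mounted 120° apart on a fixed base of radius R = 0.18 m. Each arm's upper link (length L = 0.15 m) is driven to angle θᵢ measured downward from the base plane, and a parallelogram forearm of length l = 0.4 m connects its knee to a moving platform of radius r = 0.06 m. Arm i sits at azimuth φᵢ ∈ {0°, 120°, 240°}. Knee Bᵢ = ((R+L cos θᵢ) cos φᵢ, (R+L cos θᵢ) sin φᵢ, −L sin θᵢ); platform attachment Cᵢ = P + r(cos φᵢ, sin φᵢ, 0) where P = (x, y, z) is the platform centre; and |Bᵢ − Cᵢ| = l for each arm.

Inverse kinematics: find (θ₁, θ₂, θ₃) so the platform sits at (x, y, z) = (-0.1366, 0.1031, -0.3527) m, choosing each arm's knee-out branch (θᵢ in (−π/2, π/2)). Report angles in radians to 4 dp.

θ₁ = 1.1345, θ₂ = -0.1742, θ₃ = 0.6982

φ1=0.0° → target in arm frame (-0.1366, 0.1031)
  A=0.2566, B=-0.3527, C=(l²−L²−A²−y'²−z²)/(2L)=-0.2112
  γ=atan2(-0.3527,0.2566)=-0.9418;  ψ=arccos(-0.4843)=2.0764;  θ1=γ+ψ≈1.1345
arm 2 (φ=120.0°): x'=0.1576, y'=0.0667
  e−x'=-0.0376;  (l²−L²−(e−x')²−y'²−z²)/2L = 0.0241
  √(A²+B²)=0.3547;  θ2 = -1.6770+1.5028 ≈ -0.1742
φ3=240.0° → target in arm frame (-0.0210, -0.1698)
  A cos θ + B sin θ = C:  0.1410·cos θ + -0.3527·sin θ = -0.1187
  γ=atan2(-0.3527,0.1410)=-1.1905;  ψ=arccos(-0.3126)=1.8887;  θ3=γ+ψ≈0.6982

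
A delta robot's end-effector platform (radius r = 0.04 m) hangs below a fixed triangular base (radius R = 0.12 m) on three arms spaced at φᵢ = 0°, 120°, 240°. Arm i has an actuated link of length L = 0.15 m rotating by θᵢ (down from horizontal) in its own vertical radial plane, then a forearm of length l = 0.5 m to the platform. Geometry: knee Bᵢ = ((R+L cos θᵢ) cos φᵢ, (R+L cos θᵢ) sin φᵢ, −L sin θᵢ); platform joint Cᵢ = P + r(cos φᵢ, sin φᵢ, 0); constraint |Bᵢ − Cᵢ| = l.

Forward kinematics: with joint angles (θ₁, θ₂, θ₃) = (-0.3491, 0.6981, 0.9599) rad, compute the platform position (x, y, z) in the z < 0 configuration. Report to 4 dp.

(0.2428, 0.0563, -0.4450)

centre 1 = (0.2210·cos0.0°, 0.2210·sin0.0°, 0.0513) = (0.2210, 0.0000, 0.0513)
φ2=120.0°: virtual centre (-0.0975, 0.1688, -0.0964), radius l
arm 3 at φ=240.0°: (R−r)+L cos θ3 = 0.1660;  centre 3 = (-0.0830, -0.1438, -0.1229)
eliminate P² terms by subtracting sphere 1 from 2 and 3
plane₁₂: -0.6368x+0.3376y+-0.2954z = -0.0042
Cramer: x(z) = 0.0107-0.5216z;  y(z) = 0.0079-0.1087z
quadratic in z: (1.2839)z²+(0.1150)z+(-0.2031)=0, √Δ=1.0278 → z ∈ {-0.4450, 0.3555}; z = -0.4450 (taking z<0)
x = 0.2428, y = 0.0563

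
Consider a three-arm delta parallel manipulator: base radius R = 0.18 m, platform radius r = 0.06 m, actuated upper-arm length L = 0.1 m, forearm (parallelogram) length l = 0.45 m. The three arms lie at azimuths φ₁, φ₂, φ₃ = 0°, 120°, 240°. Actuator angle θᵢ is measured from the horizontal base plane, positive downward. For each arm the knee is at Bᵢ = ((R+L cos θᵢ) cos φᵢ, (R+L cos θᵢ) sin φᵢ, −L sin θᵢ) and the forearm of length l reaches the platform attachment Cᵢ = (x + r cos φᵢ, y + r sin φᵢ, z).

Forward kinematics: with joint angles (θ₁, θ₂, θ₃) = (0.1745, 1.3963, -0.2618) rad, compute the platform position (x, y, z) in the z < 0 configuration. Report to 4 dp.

(0.0624, -0.1975, -0.3904)

φ1=0.0°: virtual centre (0.2185, 0.0000, -0.0174), radius l
arm 2 at φ=120.0°: (R−r)+L cos θ2 = 0.1374;  centre 2 = (-0.0687, 0.1190, -0.0985)
φ3=240.0°: virtual centre (-0.1083, -0.1876, 0.0259), radius l
subtract pairs → two planes through P
[-0.5743 0.2379 -0.1622]·P = -0.0195;  [-0.6536 -0.3751 0.0865]·P = -0.0005
Cramer: x(z) = 0.0200-0.1086z;  y(z) = -0.0336+0.4197z
quadratic in z: (1.1880)z²+(0.0496)z+(-0.1617)=0, √Δ=0.8779 → z ∈ {-0.3904, 0.3486}; z = -0.3904 (taking z<0)
x = 0.0624, y = -0.1975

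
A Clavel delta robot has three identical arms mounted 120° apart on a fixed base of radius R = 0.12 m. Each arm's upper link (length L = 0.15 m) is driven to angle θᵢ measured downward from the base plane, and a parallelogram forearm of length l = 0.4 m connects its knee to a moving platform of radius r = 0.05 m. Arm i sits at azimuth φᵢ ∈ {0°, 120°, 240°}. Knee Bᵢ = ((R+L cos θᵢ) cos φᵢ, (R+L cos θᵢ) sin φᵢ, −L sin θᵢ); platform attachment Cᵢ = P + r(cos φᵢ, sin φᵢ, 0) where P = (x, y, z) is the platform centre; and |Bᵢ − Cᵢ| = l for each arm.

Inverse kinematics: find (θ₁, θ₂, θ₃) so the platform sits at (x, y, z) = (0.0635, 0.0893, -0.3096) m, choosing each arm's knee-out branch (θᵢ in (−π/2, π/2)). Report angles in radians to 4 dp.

θ₁ = -0.3494, θ₂ = -0.2619, θ₃ = 0.4361

rotate P by −φ1: (0.0635, 0.0893, -0.3096)
  A cos θ + B sin θ = C:  0.0065·cos θ + -0.3096·sin θ = 0.1121
  γ=atan2(-0.3096,0.0065)=-1.5498;  ψ=arccos(0.3620)=1.2004;  θ1=γ+ψ≈-0.3494
rotate P by −φ2: (0.0456, -0.0996, -0.3096)
  e−x'=0.0244;  (l²−L²−(e−x')²−y'²−z²)/2L = 0.1037
  γ=atan2(-0.3096,0.0244)=-1.4921;  ψ=arccos(0.3341)=1.2302;  θ2=γ+ψ≈-0.2619
arm 3 (φ=240.0°): x'=-0.1091, y'=0.0103
  A=0.1791, B=-0.3096, C=(l²−L²−A²−y'²−z²)/(2L)=0.0316
  √(A²+B²)=0.3577;  θ3 = -1.0464+1.4824 ≈ 0.4361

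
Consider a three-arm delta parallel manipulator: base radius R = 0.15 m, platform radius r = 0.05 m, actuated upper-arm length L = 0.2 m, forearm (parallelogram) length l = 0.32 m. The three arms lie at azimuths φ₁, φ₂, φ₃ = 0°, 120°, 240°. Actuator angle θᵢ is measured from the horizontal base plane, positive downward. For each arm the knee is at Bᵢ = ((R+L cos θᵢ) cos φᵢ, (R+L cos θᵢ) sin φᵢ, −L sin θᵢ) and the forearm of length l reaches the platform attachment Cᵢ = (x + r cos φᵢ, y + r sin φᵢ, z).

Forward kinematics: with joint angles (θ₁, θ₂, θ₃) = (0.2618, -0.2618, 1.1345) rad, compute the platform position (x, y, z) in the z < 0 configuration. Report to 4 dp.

(0.0342, 0.1341, -0.1835)

centre 1 = (0.2932·cos0.0°, 0.2932·sin0.0°, -0.0518) = (0.2932, 0.0000, -0.0518)
centre 2 = (0.2932·cos120.0°, 0.2932·sin120.0°, 0.0518) = (-0.1466, 0.2539, 0.0518)
φ3=240.0°: virtual centre (-0.0923, -0.1598, -0.1813), radius l
subtract pairs → two planes through P
[-0.8796 0.5078 0.2071]·P = 0.0000;  [-0.7709 -0.3196 -0.2590]·P = -0.0217
det = 0.6726;  x = 0.0164+-0.0972z,  y = 0.0284+-0.5760z
into |P−centre ₁|² = l²: 1.3413z² + 0.1246z + -0.0223 = 0;  Δ = 0.1352;  z = -0.1835 or 0.0906 → z<0 root = -0.1835
x = 0.0342, y = 0.1341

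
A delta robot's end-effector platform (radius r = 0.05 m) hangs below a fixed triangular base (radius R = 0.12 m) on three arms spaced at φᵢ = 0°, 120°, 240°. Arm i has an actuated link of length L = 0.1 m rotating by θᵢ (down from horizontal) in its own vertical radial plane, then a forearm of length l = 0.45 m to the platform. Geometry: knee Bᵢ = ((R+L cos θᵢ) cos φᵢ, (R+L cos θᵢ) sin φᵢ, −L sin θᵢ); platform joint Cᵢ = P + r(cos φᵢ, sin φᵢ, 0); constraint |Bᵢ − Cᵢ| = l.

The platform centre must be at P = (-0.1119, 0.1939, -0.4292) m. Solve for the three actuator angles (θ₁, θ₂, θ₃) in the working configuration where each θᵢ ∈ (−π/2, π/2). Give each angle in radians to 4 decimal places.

arm 1 (φ=0.0°): x'=-0.1119, y'=0.1939
  e−x'=0.1819;  (l²−L²−(e−x')²−y'²−z²)/2L = -0.3120
  γ=atan2(-0.4292,0.1819)=-1.1699;  ψ=arccos(-0.6693)=2.3040;  θ1=γ+ψ≈1.1341
φ2=120.0° → target in arm frame (0.2239, 0.0000)
  e−x'=-0.1539;  (l²−L²−(e−x')²−y'²−z²)/2L = -0.0769
  √(A²+B²)=0.4559;  θ2 = -1.9150+1.7404 ≈ -0.1747
φ3=240.0° → target in arm frame (-0.1120, -0.1939)
  e−x'=0.1820;  (l²−L²−(e−x')²−y'²−z²)/2L = -0.3120
  θ3 = atan2(B,A) + arccos(C/0.4662) = 1.1343

θ₁ = 1.1341, θ₂ = -0.1747, θ₃ = 1.1343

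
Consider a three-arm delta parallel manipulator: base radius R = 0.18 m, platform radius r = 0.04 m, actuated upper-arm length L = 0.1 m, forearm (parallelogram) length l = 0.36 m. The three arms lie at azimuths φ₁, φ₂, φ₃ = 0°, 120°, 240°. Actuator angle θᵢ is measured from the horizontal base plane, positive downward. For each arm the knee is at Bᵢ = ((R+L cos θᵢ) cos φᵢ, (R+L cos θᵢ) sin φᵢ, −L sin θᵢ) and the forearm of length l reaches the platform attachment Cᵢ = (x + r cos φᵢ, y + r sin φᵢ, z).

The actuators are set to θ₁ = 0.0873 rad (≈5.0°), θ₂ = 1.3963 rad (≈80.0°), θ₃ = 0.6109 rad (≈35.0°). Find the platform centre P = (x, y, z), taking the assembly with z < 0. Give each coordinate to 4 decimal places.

φ1=0.0°: virtual centre (0.2396, 0.0000, -0.0087), radius l
φ2=120.0°: virtual centre (-0.0787, 0.1363, -0.0985), radius l
φ3=240.0°: virtual centre (-0.1110, -0.1922, -0.0574), radius l
|S₂|²−|S₁|² = -0.0230;  |S₃|²−|S₁|² = -0.0050
[-0.6366 0.2726 -0.1795]·P = -0.0230;  [-0.7012 -0.3844 -0.0973]·P = -0.0050
Cramer: x(z) = 0.0234-0.2192z;  y(z) = -0.0298+0.1467z
into |P−S₁|² = l²: 1.0696z² + 0.1035z + -0.0819 = 0;  Δ = 0.3611;  z = -0.3293 or 0.2325 → z<0 root = -0.3293
x = 0.0956, y = -0.0781

(0.0956, -0.0781, -0.3293)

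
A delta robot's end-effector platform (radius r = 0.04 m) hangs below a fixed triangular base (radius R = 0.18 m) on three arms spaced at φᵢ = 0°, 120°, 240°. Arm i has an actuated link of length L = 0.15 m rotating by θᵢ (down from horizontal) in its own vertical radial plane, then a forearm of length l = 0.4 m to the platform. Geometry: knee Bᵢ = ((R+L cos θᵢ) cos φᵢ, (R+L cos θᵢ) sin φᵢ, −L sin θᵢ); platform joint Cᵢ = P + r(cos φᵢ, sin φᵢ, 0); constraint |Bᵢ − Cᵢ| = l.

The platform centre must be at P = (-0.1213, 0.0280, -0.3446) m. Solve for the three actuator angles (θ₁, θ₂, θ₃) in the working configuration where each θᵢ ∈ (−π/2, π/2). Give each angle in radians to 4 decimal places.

θ₁ = 1.0470, θ₂ = 0.0876, θ₃ = 0.3491

rotate P by −φ1: (-0.1213, 0.0280, -0.3446)
  A=0.2613, B=-0.3446, C=(l²−L²−A²−y'²−z²)/(2L)=-0.1677
  γ=atan2(-0.3446,0.2613)=-0.9220;  ψ=arccos(-0.3878)=1.9690;  θ1=γ+ψ≈1.0470
arm 2 (φ=120.0°): x'=0.0849, y'=0.0910
  A=0.0551, B=-0.3446, C=(l²−L²−A²−y'²−z²)/(2L)=0.0247
  √(A²+B²)=0.3490;  θ2 = -1.4122+1.4998 ≈ 0.0876
rotate P by −φ3: (0.0364, -0.1190, -0.3446)
  A cos θ + B sin θ = C:  0.1036·cos θ + -0.3446·sin θ = -0.0205
  √(A²+B²)=0.3598;  θ3 = -1.2788+1.6278 ≈ 0.3491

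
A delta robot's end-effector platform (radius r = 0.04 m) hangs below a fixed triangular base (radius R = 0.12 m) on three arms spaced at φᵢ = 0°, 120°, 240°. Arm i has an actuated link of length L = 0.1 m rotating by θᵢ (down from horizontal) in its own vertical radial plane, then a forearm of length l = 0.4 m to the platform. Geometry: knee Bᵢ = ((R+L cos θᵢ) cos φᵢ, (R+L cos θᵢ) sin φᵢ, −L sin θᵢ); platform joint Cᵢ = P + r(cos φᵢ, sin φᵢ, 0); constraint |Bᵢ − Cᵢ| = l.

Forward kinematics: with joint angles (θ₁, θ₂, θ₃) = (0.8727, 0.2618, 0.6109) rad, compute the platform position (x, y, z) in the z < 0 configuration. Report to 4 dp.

arm 1 at φ=0.0°: (R−r)+L cos θ1 = 0.1443;  S1 = (0.1443, 0.0000, -0.0766)
φ2=120.0°: virtual centre (-0.0883, 0.1529, -0.0259), radius l
φ3=240.0°: virtual centre (-0.0810, -0.1402, -0.0574), radius l
eliminate P² terms by subtracting sphere 1 from 2 and 3
linear system: -0.4651x+0.3059y = 0.0052−0.1014z; -0.4505x+-0.2804y = 0.0028−0.0385z
Cramer: x(z) = -0.0086+0.1500z;  y(z) = 0.0038-0.1036z
quadratic in z: (1.0332)z²+(0.1066)z+(-0.1307)=0, √Δ=0.7428 → z ∈ {-0.4110, 0.3079}; z = -0.4110 (taking z<0)
x = -0.0703, y = 0.0464

(-0.0703, 0.0464, -0.4110)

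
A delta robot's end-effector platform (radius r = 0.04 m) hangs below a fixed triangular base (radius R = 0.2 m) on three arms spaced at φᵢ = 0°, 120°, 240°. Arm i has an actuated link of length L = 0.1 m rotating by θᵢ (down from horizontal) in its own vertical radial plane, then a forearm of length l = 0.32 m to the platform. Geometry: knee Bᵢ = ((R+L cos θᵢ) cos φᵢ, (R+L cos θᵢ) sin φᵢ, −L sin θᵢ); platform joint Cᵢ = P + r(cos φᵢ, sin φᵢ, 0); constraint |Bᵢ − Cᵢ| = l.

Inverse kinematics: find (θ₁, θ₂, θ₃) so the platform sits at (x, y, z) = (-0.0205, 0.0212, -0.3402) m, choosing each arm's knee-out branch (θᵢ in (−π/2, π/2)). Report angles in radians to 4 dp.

θ₁ = 1.3088, θ₂ = 0.9597, θ₃ = 1.2211

arm 1 (φ=0.0°): x'=-0.0205, y'=0.0212
  e−x'=0.1805;  (l²−L²−(e−x')²−y'²−z²)/2L = -0.2818
  √(A²+B²)=0.3851;  θ1 = -1.0830+2.3918 ≈ 1.3088
arm 2 (φ=120.0°): x'=0.0286, y'=0.0072
  A cos θ + B sin θ = C:  0.1314·cos θ + -0.3402·sin θ = -0.2033
  γ=atan2(-0.3402,0.1314)=-1.2022;  ψ=arccos(-0.5573)=2.1620;  θ2=γ+ψ≈0.9597
arm 3 (φ=240.0°): x'=-0.0081, y'=-0.0284
  e−x'=0.1681;  (l²−L²−(e−x')²−y'²−z²)/2L = -0.2620
  γ=atan2(-0.3402,0.1681)=-1.1118;  ψ=arccos(-0.6904)=2.3329;  θ3=γ+ψ≈1.2211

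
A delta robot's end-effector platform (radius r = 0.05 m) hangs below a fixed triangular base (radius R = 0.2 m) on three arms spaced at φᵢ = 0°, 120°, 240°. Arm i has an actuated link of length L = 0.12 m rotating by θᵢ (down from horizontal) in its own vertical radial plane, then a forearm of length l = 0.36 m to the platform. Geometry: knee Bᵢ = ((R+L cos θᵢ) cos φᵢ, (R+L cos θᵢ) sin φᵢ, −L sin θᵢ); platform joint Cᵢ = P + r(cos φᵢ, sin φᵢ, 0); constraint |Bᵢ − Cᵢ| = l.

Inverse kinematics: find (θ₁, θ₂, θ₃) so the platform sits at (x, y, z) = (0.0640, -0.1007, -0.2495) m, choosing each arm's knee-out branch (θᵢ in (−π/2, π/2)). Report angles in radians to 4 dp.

θ₁ = -0.2614, θ₂ = 1.0472, θ₃ = -0.1741

φ1=0.0° → target in arm frame (0.0640, -0.1007)
  e−x'=0.0860;  (l²−L²−(e−x')²−y'²−z²)/2L = 0.1476
  γ=atan2(-0.2495,0.0860)=-1.2389;  ψ=arccos(0.5591)=0.9775;  θ1=γ+ψ≈-0.2614
φ2=120.0° → target in arm frame (-0.1192, -0.0051)
  A=0.2692, B=-0.2495, C=(l²−L²−A²−y'²−z²)/(2L)=-0.0815
  θ2 = atan2(B,A) + arccos(C/0.3670) = 1.0472
rotate P by −φ3: (0.0552, 0.1058, -0.2495)
  A cos θ + B sin θ = C:  0.0948·cos θ + -0.2495·sin θ = 0.1366
  √(A²+B²)=0.2669;  θ3 = -1.2077+1.0337 ≈ -0.1741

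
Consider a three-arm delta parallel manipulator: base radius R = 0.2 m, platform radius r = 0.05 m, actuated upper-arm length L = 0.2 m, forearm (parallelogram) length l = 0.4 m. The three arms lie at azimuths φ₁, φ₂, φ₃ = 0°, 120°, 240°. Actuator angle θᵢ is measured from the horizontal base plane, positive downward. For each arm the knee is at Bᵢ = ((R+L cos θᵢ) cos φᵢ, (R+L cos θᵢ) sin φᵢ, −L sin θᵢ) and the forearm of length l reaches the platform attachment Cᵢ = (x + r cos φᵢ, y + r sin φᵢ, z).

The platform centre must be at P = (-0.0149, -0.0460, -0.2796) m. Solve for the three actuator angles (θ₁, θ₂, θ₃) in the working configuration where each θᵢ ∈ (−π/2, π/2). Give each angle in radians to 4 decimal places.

arm 1 (φ=0.0°): x'=-0.0149, y'=-0.0460
  A cos θ + B sin θ = C:  0.1649·cos θ + -0.2796·sin θ = 0.0313
  θ1 = atan2(B,A) + arccos(C/0.3246) = 0.4363
rotate P by −φ2: (-0.0324, 0.0359, -0.2796)
  A cos θ + B sin θ = C:  0.1824·cos θ + -0.2796·sin θ = 0.0182
  γ=atan2(-0.2796,0.1824)=-0.9928;  ψ=arccos(0.0544)=1.5163;  θ2=γ+ψ≈0.5235
φ3=240.0° → target in arm frame (0.0473, 0.0101)
  A cos θ + B sin θ = C:  0.1027·cos θ + -0.2796·sin θ = 0.0779
  √(A²+B²)=0.2979;  θ3 = -1.2187+1.3061 ≈ 0.0873

θ₁ = 0.4363, θ₂ = 0.5235, θ₃ = 0.0873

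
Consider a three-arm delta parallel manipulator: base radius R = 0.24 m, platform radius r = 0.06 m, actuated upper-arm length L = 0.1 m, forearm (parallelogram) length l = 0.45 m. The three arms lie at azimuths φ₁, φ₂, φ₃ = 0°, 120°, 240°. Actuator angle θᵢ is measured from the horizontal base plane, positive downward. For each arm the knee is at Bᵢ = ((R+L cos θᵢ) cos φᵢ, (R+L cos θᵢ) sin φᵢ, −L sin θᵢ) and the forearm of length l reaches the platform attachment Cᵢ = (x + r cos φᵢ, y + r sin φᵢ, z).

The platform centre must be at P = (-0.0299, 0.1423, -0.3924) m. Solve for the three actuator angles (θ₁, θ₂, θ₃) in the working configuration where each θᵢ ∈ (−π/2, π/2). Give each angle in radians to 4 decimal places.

φ1=0.0° → target in arm frame (-0.0299, 0.1423)
  e−x'=0.2099;  (l²−L²−(e−x')²−y'²−z²)/2L = -0.1289
  γ=atan2(-0.3924,0.2099)=-1.0796;  ψ=arccos(-0.2897)=1.8647;  θ1=γ+ψ≈0.7851
arm 2 (φ=120.0°): x'=0.1382, y'=-0.0453
  A cos θ + B sin θ = C:  0.0418·cos θ + -0.3924·sin θ = 0.1736
  √(A²+B²)=0.3946;  θ2 = -1.4646+1.1152 ≈ -0.3494
arm 3 (φ=240.0°): x'=-0.1083, y'=-0.0970
  e−x'=0.2883;  (l²−L²−(e−x')²−y'²−z²)/2L = -0.2700
  θ3 = atan2(B,A) + arccos(C/0.4869) = 1.2214

θ₁ = 0.7851, θ₂ = -0.3494, θ₃ = 1.2214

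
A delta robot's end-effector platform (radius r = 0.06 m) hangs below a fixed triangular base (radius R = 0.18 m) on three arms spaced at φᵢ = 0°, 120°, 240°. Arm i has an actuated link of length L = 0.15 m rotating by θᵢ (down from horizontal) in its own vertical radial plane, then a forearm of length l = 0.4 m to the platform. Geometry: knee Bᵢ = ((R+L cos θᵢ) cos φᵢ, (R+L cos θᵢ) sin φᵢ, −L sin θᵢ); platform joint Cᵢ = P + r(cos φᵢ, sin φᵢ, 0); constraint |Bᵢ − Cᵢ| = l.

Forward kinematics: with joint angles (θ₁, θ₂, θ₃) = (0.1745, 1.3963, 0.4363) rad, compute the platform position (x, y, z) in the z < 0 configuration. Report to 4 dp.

arm 1 at φ=0.0°: (R−r)+L cos θ1 = 0.2677;  O1 = (0.2677, 0.0000, -0.0260)
arm 2 at φ=120.0°: (R−r)+L cos θ2 = 0.1460;  O2 = (-0.0730, 0.1265, -0.1477)
φ3=240.0°: virtual centre (-0.1280, -0.2217, -0.0634), radius l
subtract pairs → two planes through P
linear system: -0.6815x+0.2530y = -0.0292−-0.2434z; -0.7914x+-0.4433y = -0.0028−-0.0747z
Cramer: x(z) = 0.0272-0.2524z;  y(z) = -0.0422+0.2821z
quadratic in z: (1.1433)z²+(0.1497)z+(-0.0997)=0, √Δ=0.6916 → z ∈ {-0.3679, 0.2370}; z = -0.3679 (taking z<0)
x = 0.1201, y = -0.1460

(0.1201, -0.1460, -0.3679)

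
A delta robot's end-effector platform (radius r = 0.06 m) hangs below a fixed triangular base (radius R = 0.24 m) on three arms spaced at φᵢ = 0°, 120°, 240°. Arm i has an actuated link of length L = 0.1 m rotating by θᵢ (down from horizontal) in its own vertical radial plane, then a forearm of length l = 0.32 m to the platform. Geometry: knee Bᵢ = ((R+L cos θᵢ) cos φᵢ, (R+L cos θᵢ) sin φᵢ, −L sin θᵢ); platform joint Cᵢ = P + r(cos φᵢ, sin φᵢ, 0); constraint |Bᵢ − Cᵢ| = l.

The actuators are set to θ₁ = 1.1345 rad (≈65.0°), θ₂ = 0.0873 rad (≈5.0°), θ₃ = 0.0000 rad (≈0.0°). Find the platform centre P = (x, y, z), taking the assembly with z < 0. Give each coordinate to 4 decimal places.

(-0.0771, -0.0038, -0.2036)

arm 1 at φ=0.0°: ρ1 = 0.2223;  centre 1 = (0.2223, 0.0000, -0.0906)
arm 2 at φ=120.0°: ρ2 = 0.2796;  centre 2 = (-0.1398, 0.2422, -0.0087)
arm 3 at φ=240.0°: ρ3 = 0.2800;  centre 3 = (-0.1400, -0.2425, 0.0000)
eliminate P² terms by subtracting sphere 1 from 2 and 3
plane₁₂: -0.7241x+0.4843y+0.1638z = 0.0206
Cramer: x(z) = -0.0286+0.2382z;  y(z) = -0.0001+0.0179z
quadratic in z: (1.0571)z²+(0.0617)z+(-0.0313)=0, √Δ=0.3687 → z ∈ {-0.2036, 0.1452}; z = -0.2036 (taking z<0)
x = -0.0771, y = -0.0038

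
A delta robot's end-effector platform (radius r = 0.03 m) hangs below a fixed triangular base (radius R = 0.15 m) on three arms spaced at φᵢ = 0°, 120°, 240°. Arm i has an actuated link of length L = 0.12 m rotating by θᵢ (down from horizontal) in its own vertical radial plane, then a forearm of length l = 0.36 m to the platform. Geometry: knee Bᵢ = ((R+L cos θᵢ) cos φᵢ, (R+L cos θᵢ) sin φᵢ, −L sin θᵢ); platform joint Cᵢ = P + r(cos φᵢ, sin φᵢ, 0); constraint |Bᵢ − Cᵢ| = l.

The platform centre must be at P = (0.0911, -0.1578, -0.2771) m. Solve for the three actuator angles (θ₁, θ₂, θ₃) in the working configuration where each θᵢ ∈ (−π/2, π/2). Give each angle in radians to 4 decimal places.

θ₁ = -0.0869, θ₂ = 1.3965, θ₃ = -0.0869

rotate P by −φ1: (0.0911, -0.1578, -0.2771)
  A cos θ + B sin θ = C:  0.0289·cos θ + -0.2771·sin θ = 0.0528
  θ1 = atan2(B,A) + arccos(C/0.2786) = -0.0869
arm 2 (φ=120.0°): x'=-0.1822, y'=0.0000
  A cos θ + B sin θ = C:  0.3022·cos θ + -0.2771·sin θ = -0.2205
  √(A²+B²)=0.4100;  θ2 = -0.7421+2.1385 ≈ 1.3965
arm 3 (φ=240.0°): x'=0.0911, y'=0.1578
  A cos θ + B sin θ = C:  0.0289·cos θ + -0.2771·sin θ = 0.0528
  θ3 = atan2(B,A) + arccos(C/0.2786) = -0.0869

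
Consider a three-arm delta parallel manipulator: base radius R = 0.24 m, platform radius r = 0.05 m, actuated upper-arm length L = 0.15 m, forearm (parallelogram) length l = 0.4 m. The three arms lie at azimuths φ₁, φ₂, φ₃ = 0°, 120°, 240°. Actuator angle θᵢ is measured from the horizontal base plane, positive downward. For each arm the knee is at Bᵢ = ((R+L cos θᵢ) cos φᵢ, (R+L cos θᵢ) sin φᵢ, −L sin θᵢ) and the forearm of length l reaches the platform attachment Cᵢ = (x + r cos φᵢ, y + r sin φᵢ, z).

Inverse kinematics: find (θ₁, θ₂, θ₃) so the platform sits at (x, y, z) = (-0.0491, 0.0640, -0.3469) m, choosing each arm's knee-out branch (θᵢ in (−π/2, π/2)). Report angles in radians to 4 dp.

θ₁ = 0.9599, θ₂ = 0.2618, θ₃ = 0.8731

φ1=0.0° → target in arm frame (-0.0491, 0.0640)
  e−x'=0.2391;  (l²−L²−(e−x')²−y'²−z²)/2L = -0.1470
  √(A²+B²)=0.4213;  θ1 = -0.9673+1.9272 ≈ 0.9599
φ2=120.0° → target in arm frame (0.0800, 0.0105)
  A cos θ + B sin θ = C:  0.1100·cos θ + -0.3469·sin θ = 0.0165
  γ=atan2(-0.3469,0.1100)=-1.2637;  ψ=arccos(0.0453)=1.5255;  θ2=γ+ψ≈0.2618
φ3=240.0° → target in arm frame (-0.0309, -0.0745)
  A cos θ + B sin θ = C:  0.2209·cos θ + -0.3469·sin θ = -0.1239
  γ=atan2(-0.3469,0.2209)=-1.0038;  ψ=arccos(-0.3014)=1.8769;  θ3=γ+ψ≈0.8731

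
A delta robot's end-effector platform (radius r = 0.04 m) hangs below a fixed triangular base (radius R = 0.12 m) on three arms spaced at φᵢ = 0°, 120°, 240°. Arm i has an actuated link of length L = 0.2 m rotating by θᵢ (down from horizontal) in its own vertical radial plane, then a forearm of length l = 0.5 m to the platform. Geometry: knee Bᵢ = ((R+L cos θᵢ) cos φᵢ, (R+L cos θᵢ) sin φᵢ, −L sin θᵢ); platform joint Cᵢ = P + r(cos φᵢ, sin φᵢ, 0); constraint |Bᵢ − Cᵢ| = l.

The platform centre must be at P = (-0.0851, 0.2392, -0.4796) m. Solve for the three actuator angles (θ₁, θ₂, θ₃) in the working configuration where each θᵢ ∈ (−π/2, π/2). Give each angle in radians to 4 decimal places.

arm 1 (φ=0.0°): x'=-0.0851, y'=0.2392
  A=0.1651, B=-0.4796, C=(l²−L²−A²−y'²−z²)/(2L)=-0.2612
  θ1 = atan2(B,A) + arccos(C/0.5072) = 0.8726
φ2=120.0° → target in arm frame (0.2497, -0.0459)
  A cos θ + B sin θ = C:  -0.1697·cos θ + -0.4796·sin θ = -0.1273
  √(A²+B²)=0.5087;  θ2 = -1.9109+1.8237 ≈ -0.0872
φ3=240.0° → target in arm frame (-0.1646, -0.1933)
  A cos θ + B sin θ = C:  0.2446·cos θ + -0.4796·sin θ = -0.2930
  γ=atan2(-0.4796,0.2446)=-1.0992;  ψ=arccos(-0.5443)=2.1463;  θ3=γ+ψ≈1.0472

θ₁ = 0.8726, θ₂ = -0.0872, θ₃ = 1.0472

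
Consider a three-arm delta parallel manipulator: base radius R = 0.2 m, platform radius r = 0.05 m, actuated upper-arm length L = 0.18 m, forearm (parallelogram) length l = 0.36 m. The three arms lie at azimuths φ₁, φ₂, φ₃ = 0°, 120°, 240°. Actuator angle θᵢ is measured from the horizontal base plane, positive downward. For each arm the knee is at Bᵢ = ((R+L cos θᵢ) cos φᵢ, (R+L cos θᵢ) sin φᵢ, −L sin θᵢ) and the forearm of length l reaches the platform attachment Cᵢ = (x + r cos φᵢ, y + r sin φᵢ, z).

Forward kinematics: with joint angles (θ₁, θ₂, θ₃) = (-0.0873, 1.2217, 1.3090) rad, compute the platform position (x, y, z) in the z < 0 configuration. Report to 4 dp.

(0.1787, 0.0143, -0.3110)

centre 1 = (0.3293·cos0.0°, 0.3293·sin0.0°, 0.0157) = (0.3293, 0.0000, 0.0157)
arm 2 at φ=120.0°: (R−r)+L cos θ2 = 0.2116;  centre 2 = (-0.1058, 0.1832, -0.1691)
centre 3 = (0.1966·cos240.0°, 0.1966·sin240.0°, -0.1739) = (-0.0983, -0.1702, -0.1739)
|centre ₂|²−|centre ₁|² = -0.0353;  |centre ₃|²−|centre ₁|² = -0.0398
linear system: -0.8702x+0.3664y = -0.0353−-0.3697z; -0.8552x+-0.3405y = -0.0398−-0.3791z
det = 0.6097;  x = 0.0437+-0.4343z,  y = 0.0073+-0.0226z
into |P−centre ₁|² = l²: 1.1891z² + 0.2164z + -0.0477 = 0;  Δ = 0.2737;  z = -0.3110 or 0.1290 → z<0 root = -0.3110
x = 0.1787, y = 0.0143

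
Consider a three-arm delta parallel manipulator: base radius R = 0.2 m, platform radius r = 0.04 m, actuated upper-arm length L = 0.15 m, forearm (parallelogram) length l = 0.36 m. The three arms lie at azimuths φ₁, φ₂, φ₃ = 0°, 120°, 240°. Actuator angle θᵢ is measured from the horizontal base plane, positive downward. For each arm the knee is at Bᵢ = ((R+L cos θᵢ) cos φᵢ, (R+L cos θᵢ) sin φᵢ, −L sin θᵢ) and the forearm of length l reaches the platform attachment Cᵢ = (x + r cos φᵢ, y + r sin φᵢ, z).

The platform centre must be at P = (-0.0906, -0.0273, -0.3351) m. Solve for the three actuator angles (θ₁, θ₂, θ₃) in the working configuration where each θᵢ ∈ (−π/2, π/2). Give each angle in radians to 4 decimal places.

θ₁ = 1.2216, θ₂ = 0.6980, θ₃ = 0.4359

arm 1 (φ=0.0°): x'=-0.0906, y'=-0.0273
  A=0.2506, B=-0.3351, C=(l²−L²−A²−y'²−z²)/(2L)=-0.2291
  γ=atan2(-0.3351,0.2506)=-0.9287;  ψ=arccos(-0.5476)=2.1503;  θ1=γ+ψ≈1.2216
rotate P by −φ2: (0.0217, 0.0921, -0.3351)
  A cos θ + B sin θ = C:  0.1383·cos θ + -0.3351·sin θ = -0.1094
  γ=atan2(-0.3351,0.1383)=-1.1793;  ψ=arccos(-0.3017)=1.8773;  θ2=γ+ψ≈0.6980
rotate P by −φ3: (0.0689, -0.0648, -0.3351)
  A cos θ + B sin θ = C:  0.0911·cos θ + -0.3351·sin θ = -0.0589
  θ3 = atan2(B,A) + arccos(C/0.3473) = 0.4359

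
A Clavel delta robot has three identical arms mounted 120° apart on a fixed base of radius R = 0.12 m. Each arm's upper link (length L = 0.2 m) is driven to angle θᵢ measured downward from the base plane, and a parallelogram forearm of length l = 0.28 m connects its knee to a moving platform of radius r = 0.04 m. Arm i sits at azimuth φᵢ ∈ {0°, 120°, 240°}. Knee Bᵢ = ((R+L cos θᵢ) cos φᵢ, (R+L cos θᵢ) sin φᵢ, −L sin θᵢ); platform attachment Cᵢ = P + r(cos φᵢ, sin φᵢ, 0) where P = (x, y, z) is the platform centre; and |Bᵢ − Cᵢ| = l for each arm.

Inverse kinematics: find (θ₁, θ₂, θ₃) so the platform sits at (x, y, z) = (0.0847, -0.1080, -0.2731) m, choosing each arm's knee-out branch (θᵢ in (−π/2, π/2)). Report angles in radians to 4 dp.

θ₁ = 0.4363, θ₂ = 1.3089, θ₃ = 0.6111

φ1=0.0° → target in arm frame (0.0847, -0.1080)
  e−x'=-0.0047;  (l²−L²−(e−x')²−y'²−z²)/2L = -0.1197
  θ1 = atan2(B,A) + arccos(C/0.2731) = 0.4363
rotate P by −φ2: (-0.1359, -0.0194, -0.2731)
  A=0.2159, B=-0.2731, C=(l²−L²−A²−y'²−z²)/(2L)=-0.2079
  θ2 = atan2(B,A) + arccos(C/0.3481) = 1.3089
rotate P by −φ3: (0.0512, 0.1274, -0.2731)
  A cos θ + B sin θ = C:  0.0288·cos θ + -0.2731·sin θ = -0.1331
  √(A²+B²)=0.2746;  θ3 = -1.4657+2.0767 ≈ 0.6111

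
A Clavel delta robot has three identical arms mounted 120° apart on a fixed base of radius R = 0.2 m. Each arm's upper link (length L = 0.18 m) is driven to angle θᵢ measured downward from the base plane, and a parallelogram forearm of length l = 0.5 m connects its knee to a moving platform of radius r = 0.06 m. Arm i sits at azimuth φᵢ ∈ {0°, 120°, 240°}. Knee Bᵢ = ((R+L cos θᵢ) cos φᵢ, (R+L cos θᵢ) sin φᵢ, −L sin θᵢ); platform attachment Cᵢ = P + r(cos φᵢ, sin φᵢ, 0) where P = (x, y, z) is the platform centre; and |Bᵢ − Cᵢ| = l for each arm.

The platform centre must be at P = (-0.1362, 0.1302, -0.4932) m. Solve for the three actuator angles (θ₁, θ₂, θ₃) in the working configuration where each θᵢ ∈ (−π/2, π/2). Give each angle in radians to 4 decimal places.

θ₁ = 1.1344, θ₂ = 0.0872, θ₃ = 0.8725

φ1=0.0° → target in arm frame (-0.1362, 0.1302)
  A=0.2762, B=-0.4932, C=(l²−L²−A²−y'²−z²)/(2L)=-0.3302
  θ1 = atan2(B,A) + arccos(C/0.5653) = 1.1344
arm 2 (φ=120.0°): x'=0.1809, y'=0.0529
  e−x'=-0.0409;  (l²−L²−(e−x')²−y'²−z²)/2L = -0.0836
  γ=atan2(-0.4932,-0.0409)=-1.6534;  ψ=arccos(-0.1690)=1.7406;  θ2=γ+ψ≈0.0872
φ3=240.0° → target in arm frame (-0.0447, -0.1831)
  e−x'=0.1847;  (l²−L²−(e−x')²−y'²−z²)/2L = -0.2590
  θ3 = atan2(B,A) + arccos(C/0.5266) = 0.8725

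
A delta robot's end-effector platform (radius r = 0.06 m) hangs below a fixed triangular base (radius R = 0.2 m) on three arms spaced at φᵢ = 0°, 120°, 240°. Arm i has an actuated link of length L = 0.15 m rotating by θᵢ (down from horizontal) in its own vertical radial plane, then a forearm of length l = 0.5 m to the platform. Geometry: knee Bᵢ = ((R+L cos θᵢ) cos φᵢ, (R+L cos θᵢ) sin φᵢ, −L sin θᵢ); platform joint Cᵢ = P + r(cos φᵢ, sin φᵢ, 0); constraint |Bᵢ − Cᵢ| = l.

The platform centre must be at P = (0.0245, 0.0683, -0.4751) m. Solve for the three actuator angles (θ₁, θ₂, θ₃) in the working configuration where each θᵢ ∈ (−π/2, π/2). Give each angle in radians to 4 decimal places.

arm 1 (φ=0.0°): x'=0.0245, y'=0.0683
  e−x'=0.1155;  (l²−L²−(e−x')²−y'²−z²)/2L = -0.0541
  θ1 = atan2(B,A) + arccos(C/0.4889) = 0.3493
arm 2 (φ=120.0°): x'=0.0469, y'=-0.0554
  e−x'=0.0931;  (l²−L²−(e−x')²−y'²−z²)/2L = -0.0332
  √(A²+B²)=0.4841;  θ2 = -1.3773+1.6394 ≈ 0.2621
rotate P by −φ3: (-0.0714, -0.0129, -0.4751)
  A=0.2114, B=-0.4751, C=(l²−L²−A²−y'²−z²)/(2L)=-0.1436
  γ=atan2(-0.4751,0.2114)=-1.1521;  ψ=arccos(-0.2761)=1.8506;  θ3=γ+ψ≈0.6984

θ₁ = 0.3493, θ₂ = 0.2621, θ₃ = 0.6984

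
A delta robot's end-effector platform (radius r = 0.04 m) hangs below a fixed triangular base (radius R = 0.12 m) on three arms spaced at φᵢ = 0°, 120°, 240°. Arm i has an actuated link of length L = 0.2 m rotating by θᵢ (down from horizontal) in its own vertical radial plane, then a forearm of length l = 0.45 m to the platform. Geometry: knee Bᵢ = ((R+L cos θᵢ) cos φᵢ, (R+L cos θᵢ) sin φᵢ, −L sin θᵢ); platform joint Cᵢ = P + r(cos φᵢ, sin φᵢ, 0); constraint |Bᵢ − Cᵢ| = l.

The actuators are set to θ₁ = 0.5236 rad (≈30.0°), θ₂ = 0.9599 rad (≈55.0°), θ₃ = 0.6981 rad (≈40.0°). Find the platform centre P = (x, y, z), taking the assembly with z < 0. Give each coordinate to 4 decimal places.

centre 1 = (0.2532·cos0.0°, 0.2532·sin0.0°, -0.1000) = (0.2532, 0.0000, -0.1000)
φ2=120.0°: virtual centre (-0.0974, 0.1686, -0.1638), radius l
centre 3 = (0.2332·cos240.0°, 0.2332·sin240.0°, -0.1286) = (-0.1166, -0.2020, -0.1286)
subtract pairs → two planes through P
[-0.7011 0.3373 -0.1277]·P = -0.0094;  [-0.7396 -0.4039 -0.0571]·P = -0.0032
Cramer: x(z) = 0.0091-0.1330z;  y(z) = -0.0088+0.1021z
quadratic in z: (1.0281)z²+(0.2631)z+(-0.1328)=0, √Δ=0.7846 → z ∈ {-0.5095, 0.2536}; z = -0.5095 (taking z<0)
x = 0.0769, y = -0.0608

(0.0769, -0.0608, -0.5095)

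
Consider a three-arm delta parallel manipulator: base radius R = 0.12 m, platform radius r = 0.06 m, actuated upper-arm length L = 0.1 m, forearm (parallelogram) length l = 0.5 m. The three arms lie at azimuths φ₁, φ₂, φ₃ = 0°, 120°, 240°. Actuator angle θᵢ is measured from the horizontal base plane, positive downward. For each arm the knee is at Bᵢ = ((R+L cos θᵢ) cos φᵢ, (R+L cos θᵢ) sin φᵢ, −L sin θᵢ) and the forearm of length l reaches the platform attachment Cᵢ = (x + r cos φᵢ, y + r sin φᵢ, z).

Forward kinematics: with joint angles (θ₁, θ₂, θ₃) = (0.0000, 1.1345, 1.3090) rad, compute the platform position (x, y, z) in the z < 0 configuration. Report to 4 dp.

φ1=0.0°: virtual centre (0.1600, 0.0000, 0.0000), radius l
arm 2 at φ=120.0°: (R−r)+L cos θ2 = 0.1023;  S2 = (-0.0511, 0.0886, -0.0906)
arm 3 at φ=240.0°: (R−r)+L cos θ3 = 0.0859;  S3 = (-0.0429, -0.0744, -0.0966)
subtract pairs → two planes through P
linear system: -0.4223x+0.1771y = -0.0069−-0.1813z; -0.4059x+-0.1488y = -0.0089−-0.1932z
Cramer: x(z) = 0.0193-0.4542z;  y(z) = 0.0070-0.0594z
quadratic in z: (1.2098)z²+(0.1269)z+(-0.2302)=0, √Δ=1.0630 → z ∈ {-0.4918, 0.3869}; z = -0.4918 (taking z<0)
x = 0.2427, y = 0.0362

(0.2427, 0.0362, -0.4918)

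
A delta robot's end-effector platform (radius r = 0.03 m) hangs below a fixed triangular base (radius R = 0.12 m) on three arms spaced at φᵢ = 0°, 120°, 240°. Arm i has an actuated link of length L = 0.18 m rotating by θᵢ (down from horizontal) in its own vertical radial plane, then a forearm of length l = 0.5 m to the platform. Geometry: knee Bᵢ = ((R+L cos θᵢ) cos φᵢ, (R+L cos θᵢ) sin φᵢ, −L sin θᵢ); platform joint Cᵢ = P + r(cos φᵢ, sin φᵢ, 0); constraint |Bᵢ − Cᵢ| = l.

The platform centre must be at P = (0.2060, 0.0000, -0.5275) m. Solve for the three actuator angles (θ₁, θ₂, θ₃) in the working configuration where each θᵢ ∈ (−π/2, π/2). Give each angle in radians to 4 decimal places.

θ₁ = 0.1746, θ₂ = 1.0473, θ₃ = 1.0473

φ1=0.0° → target in arm frame (0.2060, 0.0000)
  A=-0.1160, B=-0.5275, C=(l²−L²−A²−y'²−z²)/(2L)=-0.2059
  √(A²+B²)=0.5401;  θ1 = -1.7873+1.9618 ≈ 0.1746
φ2=120.0° → target in arm frame (-0.1030, -0.1784)
  e−x'=0.1930;  (l²−L²−(e−x')²−y'²−z²)/2L = -0.3604
  √(A²+B²)=0.5617;  θ2 = -1.2200+2.2673 ≈ 1.0473
φ3=240.0° → target in arm frame (-0.1030, 0.1784)
  A=0.1930, B=-0.5275, C=(l²−L²−A²−y'²−z²)/(2L)=-0.3604
  √(A²+B²)=0.5617;  θ3 = -1.2200+2.2673 ≈ 1.0473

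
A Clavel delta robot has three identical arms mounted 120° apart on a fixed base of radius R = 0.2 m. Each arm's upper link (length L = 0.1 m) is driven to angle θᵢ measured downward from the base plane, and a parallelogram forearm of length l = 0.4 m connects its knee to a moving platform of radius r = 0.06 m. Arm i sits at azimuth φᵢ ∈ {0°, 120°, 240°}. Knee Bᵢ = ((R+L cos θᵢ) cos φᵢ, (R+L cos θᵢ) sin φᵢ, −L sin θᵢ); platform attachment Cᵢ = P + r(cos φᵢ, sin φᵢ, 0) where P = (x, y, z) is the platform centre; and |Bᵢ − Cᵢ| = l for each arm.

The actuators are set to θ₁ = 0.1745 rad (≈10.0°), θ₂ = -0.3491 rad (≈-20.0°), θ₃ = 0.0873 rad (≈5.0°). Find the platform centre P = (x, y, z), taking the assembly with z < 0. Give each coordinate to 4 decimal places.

φ1=0.0°: virtual centre (0.2385, 0.0000, -0.0174), radius l
arm 2 at φ=120.0°: ρ2 = 0.2340;  O2 = (-0.1170, 0.2026, 0.0342)
φ3=240.0°: virtual centre (-0.1198, -0.2075, -0.0087), radius l
eliminate P² terms by subtracting sphere 1 from 2 and 3
linear system: -0.7109x+0.4052y = -0.0013−0.1031z; -0.7166x+-0.4150y = 0.0003−0.0173z
det = 0.5855;  x = 0.0007+0.0851z,  y = -0.0019+-0.1052z
sphere 1 gives Az²+Bz+C=0 with A=1.0183, B=-0.0053, C=-0.1031;  B²−4AC=0.4202;  roots -0.3156, 0.3209;  negative root z = -0.3156
x = -0.0262, y = 0.0313

(-0.0262, 0.0313, -0.3156)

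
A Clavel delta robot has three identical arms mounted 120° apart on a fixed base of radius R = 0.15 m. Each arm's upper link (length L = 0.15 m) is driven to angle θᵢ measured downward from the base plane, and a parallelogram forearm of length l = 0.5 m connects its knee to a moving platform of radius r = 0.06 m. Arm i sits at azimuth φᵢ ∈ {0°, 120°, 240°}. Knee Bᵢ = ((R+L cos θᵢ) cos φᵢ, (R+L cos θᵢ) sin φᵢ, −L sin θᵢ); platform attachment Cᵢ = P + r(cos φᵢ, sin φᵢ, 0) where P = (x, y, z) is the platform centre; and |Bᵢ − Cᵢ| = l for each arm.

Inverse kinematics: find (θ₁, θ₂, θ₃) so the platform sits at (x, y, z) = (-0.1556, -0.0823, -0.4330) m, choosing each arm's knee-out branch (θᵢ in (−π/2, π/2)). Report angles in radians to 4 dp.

θ₁ = 0.6983, θ₂ = 0.1746, θ₃ = -0.3489

φ1=0.0° → target in arm frame (-0.1556, -0.0823)
  A=0.2456, B=-0.4330, C=(l²−L²−A²−y'²−z²)/(2L)=-0.0903
  θ1 = atan2(B,A) + arccos(C/0.4978) = 0.6983
φ2=120.0° → target in arm frame (0.0065, 0.1759)
  e−x'=0.0835;  (l²−L²−(e−x')²−y'²−z²)/2L = 0.0070
  θ2 = atan2(B,A) + arccos(C/0.4410) = 0.1746
rotate P by −φ3: (0.1491, -0.0936, -0.4330)
  e−x'=-0.0591;  (l²−L²−(e−x')²−y'²−z²)/2L = 0.0925
  γ=atan2(-0.4330,-0.0591)=-1.7064;  ψ=arccos(0.2117)=1.3574;  θ3=γ+ψ≈-0.3489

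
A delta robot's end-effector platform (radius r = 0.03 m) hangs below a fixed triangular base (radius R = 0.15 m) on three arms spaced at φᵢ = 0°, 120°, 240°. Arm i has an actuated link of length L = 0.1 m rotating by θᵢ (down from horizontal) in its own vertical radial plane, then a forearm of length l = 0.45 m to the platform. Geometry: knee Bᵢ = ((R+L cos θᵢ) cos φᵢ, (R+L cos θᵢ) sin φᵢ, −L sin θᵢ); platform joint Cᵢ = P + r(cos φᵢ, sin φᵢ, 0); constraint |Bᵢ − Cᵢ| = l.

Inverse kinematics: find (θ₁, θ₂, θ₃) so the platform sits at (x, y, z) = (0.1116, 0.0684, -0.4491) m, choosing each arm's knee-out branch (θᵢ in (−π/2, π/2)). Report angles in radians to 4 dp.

θ₁ = 0.1745, θ₂ = 0.6984, θ₃ = 1.2218

rotate P by −φ1: (0.1116, 0.0684, -0.4491)
  A cos θ + B sin θ = C:  0.0084·cos θ + -0.4491·sin θ = -0.0697
  γ=atan2(-0.4491,0.0084)=-1.5521;  ψ=arccos(-0.1552)=1.7266;  θ1=γ+ψ≈0.1745
φ2=120.0° → target in arm frame (0.0034, -0.1308)
  e−x'=0.1166;  (l²−L²−(e−x')²−y'²−z²)/2L = -0.1995
  √(A²+B²)=0.4640;  θ2 = -1.3168+2.0153 ≈ 0.6984
rotate P by −φ3: (-0.1150, 0.0624, -0.4491)
  A=0.2350, B=-0.4491, C=(l²−L²−A²−y'²−z²)/(2L)=-0.3417
  √(A²+B²)=0.5069;  θ3 = -1.0886+2.3105 ≈ 1.2218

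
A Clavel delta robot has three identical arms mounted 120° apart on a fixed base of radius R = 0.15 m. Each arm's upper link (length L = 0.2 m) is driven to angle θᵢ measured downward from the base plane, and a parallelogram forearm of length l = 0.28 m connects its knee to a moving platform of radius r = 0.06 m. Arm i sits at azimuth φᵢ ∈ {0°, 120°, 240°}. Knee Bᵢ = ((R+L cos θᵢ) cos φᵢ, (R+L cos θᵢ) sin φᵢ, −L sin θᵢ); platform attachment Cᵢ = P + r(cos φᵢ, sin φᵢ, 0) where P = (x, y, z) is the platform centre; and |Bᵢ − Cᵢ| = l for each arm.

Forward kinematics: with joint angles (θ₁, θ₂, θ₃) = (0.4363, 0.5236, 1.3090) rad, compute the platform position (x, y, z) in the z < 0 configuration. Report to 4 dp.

arm 1 at φ=0.0°: e+L cos θ1 = 0.2713;  O1 = (0.2713, 0.0000, -0.0845)
arm 2 at φ=120.0°: e+L cos θ2 = 0.2632;  O2 = (-0.1316, 0.2279, -0.1000)
O3 = (0.1418·cos240.0°, 0.1418·sin240.0°, -0.1932) = (-0.0709, -0.1228, -0.1932)
subtract pairs → two planes through P
plane₁₂: -0.8057x+0.4559y+-0.0310z = -0.0015
det = 0.5098;  x = 0.0215+-0.2093z,  y = 0.0349+-0.3019z
quadratic in z: (1.1350)z²+(0.2525)z+(-0.0077)=0, √Δ=0.3140 → z ∈ {-0.2496, 0.0271}; z = -0.2496 (taking z<0)
x = 0.0738, y = 0.1102

(0.0738, 0.1102, -0.2496)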